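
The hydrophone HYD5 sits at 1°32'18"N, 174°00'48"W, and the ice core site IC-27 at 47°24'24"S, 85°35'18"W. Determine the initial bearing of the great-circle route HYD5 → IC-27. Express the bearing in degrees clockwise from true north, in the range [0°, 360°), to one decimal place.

HYD5: φ = +1.53833°, λ = -174.01333°
IC-27: φ = -47.40667°, λ = -85.58833°
Δλ = 88.4250°
y = sin Δλ · cos φ₂ = 0.676535
x = cos φ₁ sin φ₂ − sin φ₁ cos φ₂ cos Δλ = -0.736410
θ = atan2(y, x) = 137.4265° → 137.4265° (mod 360°)

137.4°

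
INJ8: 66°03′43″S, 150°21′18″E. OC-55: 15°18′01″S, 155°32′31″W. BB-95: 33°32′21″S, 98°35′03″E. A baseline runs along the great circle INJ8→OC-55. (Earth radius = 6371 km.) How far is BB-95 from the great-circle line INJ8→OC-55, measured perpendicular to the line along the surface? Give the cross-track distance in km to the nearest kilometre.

3507 km

INJ8: φ = -66.06194°, λ = +150.35500°
OC-55: φ = -15.30028°, λ = -155.54194°
BB-95: φ = -33.53917°, λ = +98.58417°
δ₁₃ = central angle INJ8→BB-95 = 0.775229 rad  (haversine)
θ₁₃ = bearing INJ8→BB-95 = 290.687°,  θ₁₂ = bearing INJ8→OC-55 = 62.322°
dₓₜ = R·arcsin(sin δ₁₃ · sin(θ₁₃ − θ₁₂)) = 6371·arcsin(0.69988·sin(228.364°)) = -3506.977 km
|dₓₜ| = 3506.977 km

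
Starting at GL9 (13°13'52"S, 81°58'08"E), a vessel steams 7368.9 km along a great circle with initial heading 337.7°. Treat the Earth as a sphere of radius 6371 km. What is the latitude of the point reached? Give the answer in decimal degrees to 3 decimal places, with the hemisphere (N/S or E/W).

47.088°N

GL9: φ = -13.23111°, λ = +81.96889°
δ = d/R = 7368.9/6371 = 1.156632 rad
φ₂ = arcsin(sin φ₁ cos δ + cos φ₁ sin δ cos θ)
   = arcsin(-0.22888·0.40243 + 0.97345·0.91545·0.92521) = 47.08759°
λ₂ = λ₁ + atan2(sin θ sin δ cos φ₁, cos δ − sin φ₁ sin φ₂) = 51.29277°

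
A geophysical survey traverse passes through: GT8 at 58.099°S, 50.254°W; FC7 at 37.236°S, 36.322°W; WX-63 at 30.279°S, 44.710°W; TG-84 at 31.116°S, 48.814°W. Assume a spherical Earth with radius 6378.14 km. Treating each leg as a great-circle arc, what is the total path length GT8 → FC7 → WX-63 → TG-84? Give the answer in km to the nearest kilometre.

4034 km

GT8→FC7: c = 0.397433 rad, d = 2534.88 km
FC7→WX-63: c = 0.171776 rad, d = 1095.61 km
WX-63→TG-84: c = 0.063296 rad, d = 403.71 km
Total = 2534.88 + 1095.61 + 403.71 = 4034.20 km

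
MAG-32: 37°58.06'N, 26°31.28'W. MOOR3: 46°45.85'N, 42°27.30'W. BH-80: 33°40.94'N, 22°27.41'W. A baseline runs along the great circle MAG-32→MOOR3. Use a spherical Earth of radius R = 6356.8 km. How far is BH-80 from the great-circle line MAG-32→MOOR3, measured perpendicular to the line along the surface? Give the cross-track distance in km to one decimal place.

MAG-32: φ = +37.96767°, λ = -26.52133°
MOOR3: φ = +46.76417°, λ = -42.45500°
BH-80: φ = +33.68233°, λ = -22.45683°
δ₁₃ = central angle MAG-32→BH-80 = 0.094329 rad  (haversine)
θ₁₃ = bearing MAG-32→BH-80 = 141.230°,  θ₁₂ = bearing MAG-32→MOOR3 = 311.966°
dₓₜ = R·arcsin(sin δ₁₃ · sin(θ₁₃ − θ₁₂)) = 6356.8·arcsin(0.09419·sin(-170.736°)) = -96.396 km
|dₓₜ| = 96.396 km

96.4 km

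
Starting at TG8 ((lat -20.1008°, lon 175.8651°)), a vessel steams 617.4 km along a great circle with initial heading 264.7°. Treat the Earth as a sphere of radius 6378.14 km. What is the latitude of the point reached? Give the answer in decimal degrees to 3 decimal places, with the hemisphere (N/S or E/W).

δ = d/R = 617.4/6378.14 = 0.096799 rad
φ₂ = arcsin(sin φ₁ cos δ + cos φ₁ sin δ cos θ)
   = arcsin(-0.34367·0.99532 + 0.93909·0.09665·-0.09237) = -20.51470°
λ₂ = λ₁ + atan2(sin θ sin δ cos φ₁, cos δ − sin φ₁ sin φ₂) = 169.96747°

20.515°S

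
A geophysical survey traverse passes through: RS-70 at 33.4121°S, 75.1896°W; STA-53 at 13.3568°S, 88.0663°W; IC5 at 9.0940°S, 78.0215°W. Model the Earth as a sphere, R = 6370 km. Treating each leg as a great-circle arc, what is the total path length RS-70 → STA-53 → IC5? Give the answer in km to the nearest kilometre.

RS-70→STA-53: c = 0.405417 rad, d = 2582.51 km
STA-53→IC5: c = 0.187317 rad, d = 1193.21 km
Total = 2582.51 + 1193.21 = 3775.72 km

3776 km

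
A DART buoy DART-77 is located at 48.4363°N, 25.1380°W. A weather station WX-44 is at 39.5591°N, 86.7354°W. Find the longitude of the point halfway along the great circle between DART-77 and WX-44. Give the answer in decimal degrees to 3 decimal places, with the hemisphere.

58.495°W

Bx = cos φ₂ cos Δλ = 0.366722,  By = cos φ₂ sin Δλ = -0.678164
φₘ = atan2(sin φ₁ + sin φ₂, √((cos φ₁ + Bx)² + By²)) = 48.31654°
λₘ = λ₁ + atan2(By, cos φ₁ + Bx) = -58.49494°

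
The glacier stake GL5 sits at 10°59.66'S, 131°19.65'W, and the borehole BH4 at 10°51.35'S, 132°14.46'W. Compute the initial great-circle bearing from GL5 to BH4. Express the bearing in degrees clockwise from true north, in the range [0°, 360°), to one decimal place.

278.7°

GL5: φ = -10.99433°, λ = -131.32750°
BH4: φ = -10.85583°, λ = -132.24100°
Δλ = -0.9135°
y = sin Δλ · cos φ₂ = -0.015658
x = cos φ₁ sin φ₂ − sin φ₁ cos φ₂ cos Δλ = 0.002393
θ = atan2(y, x) = -81.3089° → 278.6911° (mod 360°)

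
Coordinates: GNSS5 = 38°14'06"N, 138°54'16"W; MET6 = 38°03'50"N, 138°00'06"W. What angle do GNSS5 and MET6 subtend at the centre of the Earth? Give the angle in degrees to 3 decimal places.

0.730°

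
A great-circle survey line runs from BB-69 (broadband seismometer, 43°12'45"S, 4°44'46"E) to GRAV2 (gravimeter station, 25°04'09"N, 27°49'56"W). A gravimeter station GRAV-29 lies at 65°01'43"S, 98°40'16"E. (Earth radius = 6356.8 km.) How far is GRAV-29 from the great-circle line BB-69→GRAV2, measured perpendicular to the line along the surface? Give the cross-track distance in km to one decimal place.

120.6 km

BB-69: φ = -43.21250°, λ = +4.74611°
GRAV2: φ = +25.06917°, λ = -27.83222°
GRAV-29: φ = -65.02861°, λ = +98.67111°
δ₁₃ = central angle BB-69→GRAV-29 = 0.927748 rad  (haversine)
θ₁₃ = bearing BB-69→GRAV-29 = 148.245°,  θ₁₂ = bearing BB-69→GRAV2 = 329.603°
dₓₜ = R·arcsin(sin δ₁₃ · sin(θ₁₃ − θ₁₂)) = 6356.8·arcsin(0.80027·sin(-181.359°)) = 120.629 km
|dₓₜ| = 120.629 km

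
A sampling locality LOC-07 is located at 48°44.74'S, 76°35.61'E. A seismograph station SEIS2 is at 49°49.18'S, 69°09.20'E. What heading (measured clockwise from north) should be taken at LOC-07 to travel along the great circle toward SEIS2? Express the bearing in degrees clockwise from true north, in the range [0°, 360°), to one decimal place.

254.7°

LOC-07: φ = -48.74567°, λ = +76.59350°
SEIS2: φ = -49.81967°, λ = +69.15333°
Δλ = -7.4402°
y = sin Δλ · cos φ₂ = -0.083547
x = cos φ₁ sin φ₂ − sin φ₁ cos φ₂ cos Δλ = -0.022828
θ = atan2(y, x) = -105.2820° → 254.7180° (mod 360°)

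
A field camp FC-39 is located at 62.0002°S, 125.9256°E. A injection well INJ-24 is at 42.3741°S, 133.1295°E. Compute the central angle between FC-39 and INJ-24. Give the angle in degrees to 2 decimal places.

20.09°

Δφ = 19.6261°,  Δλ = 7.2039°
a = sin²(Δφ/2) + cos φ₁ cos φ₂ sin²(Δλ/2) = 0.030417
c = 2·arcsin(√a) = 0.350600 rad = 20.0879°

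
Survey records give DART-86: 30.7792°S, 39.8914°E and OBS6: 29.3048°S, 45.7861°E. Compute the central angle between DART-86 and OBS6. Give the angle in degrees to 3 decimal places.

5.311°

Δφ = 1.4744°,  Δλ = 5.8947°
a = sin²(Δφ/2) + cos φ₁ cos φ₂ sin²(Δλ/2) = 0.002146
c = 2·arcsin(√a) = 0.092690 rad = 5.3107°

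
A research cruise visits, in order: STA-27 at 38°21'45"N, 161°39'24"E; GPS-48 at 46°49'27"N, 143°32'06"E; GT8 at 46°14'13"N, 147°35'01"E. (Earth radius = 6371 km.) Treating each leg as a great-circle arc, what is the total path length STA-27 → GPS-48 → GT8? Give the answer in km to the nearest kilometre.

2067 km

STA-27: φ = +38.36250°, λ = +161.65667°
GPS-48: φ = +46.82417°, λ = +143.53500°
GT8: φ = +46.23694°, λ = +147.58361°
STA-27→GPS-48: c = 0.274715 rad, d = 1750.21 km
GPS-48→GT8: c = 0.049675 rad, d = 316.48 km
Total = 1750.21 + 316.48 = 2066.69 km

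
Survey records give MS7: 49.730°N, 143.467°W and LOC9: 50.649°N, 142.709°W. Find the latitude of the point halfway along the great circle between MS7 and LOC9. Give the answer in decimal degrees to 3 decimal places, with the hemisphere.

50.190°N

Bx = cos φ₂ cos Δλ = 0.634014,  By = cos φ₂ sin Δλ = 0.008388
φₘ = atan2(sin φ₁ + sin φ₂, √((cos φ₁ + Bx)² + By²)) = 50.19012°
λₘ = λ₁ + atan2(By, cos φ₁ + Bx) = -143.09165°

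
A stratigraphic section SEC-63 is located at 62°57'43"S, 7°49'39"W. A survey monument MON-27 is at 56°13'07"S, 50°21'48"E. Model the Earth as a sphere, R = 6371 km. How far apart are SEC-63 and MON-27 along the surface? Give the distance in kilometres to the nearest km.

3239 km

SEC-63: φ = -62.96194°, λ = -7.82750°
MON-27: φ = -56.21861°, λ = +50.36333°
Δφ = 6.7433°,  Δλ = 58.1908°
a = sin²(Δφ/2) + cos φ₁ cos φ₂ sin²(Δλ/2) = 0.063225
c = 2·arcsin(√a) = 0.508347 rad = 29.1262°
d = R·c = 6371 × 0.508347 = 3238.7 km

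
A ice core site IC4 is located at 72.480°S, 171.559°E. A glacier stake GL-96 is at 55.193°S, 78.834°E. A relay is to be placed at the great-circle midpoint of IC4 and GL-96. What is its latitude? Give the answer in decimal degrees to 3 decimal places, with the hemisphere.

70.383°S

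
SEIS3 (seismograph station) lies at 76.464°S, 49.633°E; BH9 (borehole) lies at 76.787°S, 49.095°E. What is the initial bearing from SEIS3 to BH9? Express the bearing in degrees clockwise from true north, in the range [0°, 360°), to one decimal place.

Δλ = -0.5380°
y = sin Δλ · cos φ₂ = -0.002146
x = cos φ₁ sin φ₂ − sin φ₁ cos φ₂ cos Δλ = -0.005647
θ = atan2(y, x) = -159.1906° → 200.8094° (mod 360°)

200.8°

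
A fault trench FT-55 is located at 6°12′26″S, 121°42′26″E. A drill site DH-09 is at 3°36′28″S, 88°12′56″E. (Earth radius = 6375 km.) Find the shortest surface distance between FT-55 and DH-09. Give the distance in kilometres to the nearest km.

3723 km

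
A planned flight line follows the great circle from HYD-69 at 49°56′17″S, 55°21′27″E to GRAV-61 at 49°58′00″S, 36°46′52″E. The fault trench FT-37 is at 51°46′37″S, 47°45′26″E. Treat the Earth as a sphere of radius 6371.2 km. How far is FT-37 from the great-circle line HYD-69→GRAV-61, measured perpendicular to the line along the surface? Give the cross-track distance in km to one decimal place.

163.1 km

HYD-69: φ = -49.93806°, λ = +55.35750°
GRAV-61: φ = -49.96667°, λ = +36.78111°
FT-37: φ = -51.77694°, λ = +47.75722°
δ₁₃ = central angle HYD-69→FT-37 = 0.089622 rad  (haversine)
θ₁₃ = bearing HYD-69→FT-37 = 246.108°,  θ₁₂ = bearing HYD-69→GRAV-61 = 262.728°
dₓₜ = R·arcsin(sin δ₁₃ · sin(θ₁₃ − θ₁₂)) = 6371.2·arcsin(0.08950·sin(-16.620°)) = -163.116 km
|dₓₜ| = 163.116 km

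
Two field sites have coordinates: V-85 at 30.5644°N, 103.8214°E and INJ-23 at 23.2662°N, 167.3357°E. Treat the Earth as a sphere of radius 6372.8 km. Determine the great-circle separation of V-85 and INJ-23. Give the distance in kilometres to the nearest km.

Δφ = -7.2982°,  Δλ = 63.5143°
a = sin²(Δφ/2) + cos φ₁ cos φ₂ sin²(Δλ/2) = 0.223178
c = 2·arcsin(√a) = 0.984063 rad = 56.3826°
d = R·c = 6372.8 × 0.984063 = 6271.2 km

6271 km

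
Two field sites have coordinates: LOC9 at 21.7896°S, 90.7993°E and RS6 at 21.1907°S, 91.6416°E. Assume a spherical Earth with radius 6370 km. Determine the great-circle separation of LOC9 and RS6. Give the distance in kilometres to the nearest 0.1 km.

Δφ = 0.5989°,  Δλ = 0.8423°
a = sin²(Δφ/2) + cos φ₁ cos φ₂ sin²(Δλ/2) = 0.000074
c = 2·arcsin(√a) = 0.017215 rad = 0.9864°
d = R·c = 6370 × 0.017215 = 109.7 km

109.7 km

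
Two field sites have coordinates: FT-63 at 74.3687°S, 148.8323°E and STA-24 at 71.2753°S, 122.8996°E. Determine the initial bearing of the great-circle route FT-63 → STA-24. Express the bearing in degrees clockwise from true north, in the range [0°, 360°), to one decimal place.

279.2°

Δλ = -25.9327°
y = sin Δλ · cos φ₂ = -0.140387
x = cos φ₁ sin φ₂ − sin φ₁ cos φ₂ cos Δλ = 0.022835
θ = atan2(y, x) = -80.7613° → 279.2387° (mod 360°)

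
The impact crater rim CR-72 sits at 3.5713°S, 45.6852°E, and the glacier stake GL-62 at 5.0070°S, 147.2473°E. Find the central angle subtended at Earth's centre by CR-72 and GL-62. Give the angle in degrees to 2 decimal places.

Δφ = -1.4357°,  Δλ = 101.5621°
a = sin²(Δφ/2) + cos φ₁ cos φ₂ sin²(Δλ/2) = 0.596920
c = 2·arcsin(√a) = 1.765872 rad = 101.1770°

101.18°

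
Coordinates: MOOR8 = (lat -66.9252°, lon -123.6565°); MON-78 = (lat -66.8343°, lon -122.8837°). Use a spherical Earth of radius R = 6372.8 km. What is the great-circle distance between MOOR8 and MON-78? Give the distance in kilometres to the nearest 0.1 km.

Δφ = 0.0909°,  Δλ = 0.7728°
a = sin²(Δφ/2) + cos φ₁ cos φ₂ sin²(Δλ/2) = 0.000008
c = 2·arcsin(√a) = 0.005529 rad = 0.3168°
d = R·c = 6372.8 × 0.005529 = 35.2 km

35.2 km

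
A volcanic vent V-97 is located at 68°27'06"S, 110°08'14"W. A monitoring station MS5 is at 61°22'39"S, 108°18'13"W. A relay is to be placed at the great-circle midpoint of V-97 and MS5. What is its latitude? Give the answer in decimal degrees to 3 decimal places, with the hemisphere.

64.917°S

V-97: φ = -68.45167°, λ = -110.13722°
MS5: φ = -61.37750°, λ = -108.30361°
Bx = cos φ₂ cos Δλ = 0.478791,  By = cos φ₂ sin Δλ = 0.015328
φₘ = atan2(sin φ₁ + sin φ₂, √((cos φ₁ + Bx)² + By²)) = -64.91735°
λₘ = λ₁ + atan2(By, cos φ₁ + Bx) = -109.09935°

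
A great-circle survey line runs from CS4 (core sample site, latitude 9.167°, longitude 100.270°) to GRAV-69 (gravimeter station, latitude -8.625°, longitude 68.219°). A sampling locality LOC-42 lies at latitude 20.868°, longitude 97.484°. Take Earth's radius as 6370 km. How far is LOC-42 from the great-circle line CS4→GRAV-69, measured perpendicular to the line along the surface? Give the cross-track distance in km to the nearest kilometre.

1285 km

δ₁₃ = central angle CS4→LOC-42 = 0.209529 rad  (haversine)
θ₁₃ = bearing CS4→LOC-42 = 347.388°,  θ₁₂ = bearing CS4→GRAV-69 = 241.781°
dₓₜ = R·arcsin(sin δ₁₃ · sin(θ₁₃ − θ₁₂)) = 6370·arcsin(0.20800·sin(105.607°)) = 1284.799 km
|dₓₜ| = 1284.799 km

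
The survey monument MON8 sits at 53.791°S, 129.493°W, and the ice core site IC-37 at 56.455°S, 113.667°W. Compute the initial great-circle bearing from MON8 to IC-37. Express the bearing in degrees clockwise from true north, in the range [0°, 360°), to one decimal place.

Δλ = 15.8260°
y = sin Δλ · cos φ₂ = 0.150701
x = cos φ₁ sin φ₂ − sin φ₁ cos φ₂ cos Δλ = -0.063380
θ = atan2(y, x) = 112.8100° → 112.8100° (mod 360°)

112.8°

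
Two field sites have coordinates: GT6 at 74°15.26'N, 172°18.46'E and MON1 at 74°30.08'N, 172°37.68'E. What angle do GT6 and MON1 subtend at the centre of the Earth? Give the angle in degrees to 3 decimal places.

GT6: φ = +74.25433°, λ = +172.30767°
MON1: φ = +74.50133°, λ = +172.62800°
Δφ = 0.2470°,  Δλ = 0.3203°
a = sin²(Δφ/2) + cos φ₁ cos φ₂ sin²(Δλ/2) = 0.000005
c = 2·arcsin(√a) = 0.004566 rad = 0.2616°

0.262°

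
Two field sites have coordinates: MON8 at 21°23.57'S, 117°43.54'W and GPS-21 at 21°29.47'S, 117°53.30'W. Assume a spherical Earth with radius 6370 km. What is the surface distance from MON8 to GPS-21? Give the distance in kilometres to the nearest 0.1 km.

MON8: φ = -21.39283°, λ = -117.72567°
GPS-21: φ = -21.49117°, λ = -117.88833°
Δφ = -0.0983°,  Δλ = -0.1627°
a = sin²(Δφ/2) + cos φ₁ cos φ₂ sin²(Δλ/2) = 0.000002
c = 2·arcsin(√a) = 0.003151 rad = 0.1805°
d = R·c = 6370 × 0.003151 = 20.1 km

20.1 km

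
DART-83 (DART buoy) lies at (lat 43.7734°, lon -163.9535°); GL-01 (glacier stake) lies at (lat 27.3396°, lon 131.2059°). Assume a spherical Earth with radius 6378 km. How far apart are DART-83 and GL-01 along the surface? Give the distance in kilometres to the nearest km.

Δφ = -16.4338°,  Δλ = -64.8406°
a = sin²(Δφ/2) + cos φ₁ cos φ₂ sin²(Δλ/2) = 0.204792
c = 2·arcsin(√a) = 0.939222 rad = 53.8134°
d = R·c = 6378 × 0.939222 = 5990.4 km

5990 km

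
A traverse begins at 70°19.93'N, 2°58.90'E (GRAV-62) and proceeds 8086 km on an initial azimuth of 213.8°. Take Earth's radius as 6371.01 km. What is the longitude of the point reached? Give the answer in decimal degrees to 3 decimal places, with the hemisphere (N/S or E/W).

29.107°W

GRAV-62: φ = +70.33217°, λ = +2.98167°
δ = d/R = 8086/6371.01 = 1.269187 rad
φ₂ = arcsin(sin φ₁ cos δ + cos φ₁ sin δ cos θ)
   = arcsin(0.94166·0.29706 + 0.33657·0.95486·-0.83098) = 0.72599°
λ₂ = λ₁ + atan2(sin θ sin δ cos φ₁, cos δ − sin φ₁ sin φ₂) = -29.10672°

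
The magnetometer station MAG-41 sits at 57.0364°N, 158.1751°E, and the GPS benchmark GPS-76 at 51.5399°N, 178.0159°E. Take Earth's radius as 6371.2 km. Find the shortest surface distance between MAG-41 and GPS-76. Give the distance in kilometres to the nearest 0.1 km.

1418.6 km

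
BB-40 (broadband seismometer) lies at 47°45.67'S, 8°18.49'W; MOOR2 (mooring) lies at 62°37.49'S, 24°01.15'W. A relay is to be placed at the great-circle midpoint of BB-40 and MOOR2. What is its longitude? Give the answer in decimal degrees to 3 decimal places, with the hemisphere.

14.681°W

BB-40: φ = -47.76117°, λ = -8.30817°
MOOR2: φ = -62.62483°, λ = -24.01917°
Bx = cos φ₂ cos Δλ = 0.442636,  By = cos φ₂ sin Δλ = -0.124511
φₘ = atan2(sin φ₁ + sin φ₂, √((cos φ₁ + Bx)² + By²)) = -55.43680°
λₘ = λ₁ + atan2(By, cos φ₁ + Bx) = -14.68074°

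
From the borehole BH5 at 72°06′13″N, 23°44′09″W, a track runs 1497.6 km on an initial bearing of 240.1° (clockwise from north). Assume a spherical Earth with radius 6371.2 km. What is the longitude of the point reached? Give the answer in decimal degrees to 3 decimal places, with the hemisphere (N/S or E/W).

49.991°W

BH5: φ = +72.10361°, λ = -23.73583°
δ = d/R = 1497.6/6371.2 = 0.235058 rad
φ₂ = arcsin(sin φ₁ cos δ + cos φ₁ sin δ cos θ)
   = arcsin(0.95161·0.97250 + 0.30730·0.23290·-0.49849) = 62.84422°
λ₂ = λ₁ + atan2(sin θ sin δ cos φ₁, cos δ − sin φ₁ sin φ₂) = -49.99059°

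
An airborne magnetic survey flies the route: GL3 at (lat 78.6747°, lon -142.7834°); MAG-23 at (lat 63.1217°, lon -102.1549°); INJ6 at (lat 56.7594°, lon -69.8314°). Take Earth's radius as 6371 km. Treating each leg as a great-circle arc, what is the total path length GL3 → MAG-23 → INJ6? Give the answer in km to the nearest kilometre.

GL3→MAG-23: c = 0.342311 rad, d = 2180.86 km
MAG-23→INJ6: c = 0.299651 rad, d = 1909.08 km
Total = 2180.86 + 1909.08 = 4089.94 km

4090 km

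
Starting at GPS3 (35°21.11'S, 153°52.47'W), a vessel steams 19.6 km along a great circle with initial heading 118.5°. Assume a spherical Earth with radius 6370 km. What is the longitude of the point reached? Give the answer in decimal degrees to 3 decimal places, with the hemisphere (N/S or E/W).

GPS3: φ = -35.35183°, λ = -153.87450°
δ = d/R = 19.6/6370 = 0.003077 rad
φ₂ = arcsin(sin φ₁ cos δ + cos φ₁ sin δ cos θ)
   = arcsin(-0.57860·1.00000 + 0.81561·0.00308·-0.47716) = -35.43581°
λ₂ = λ₁ + atan2(sin θ sin δ cos φ₁, cos δ − sin φ₁ sin φ₂) = -153.68435°

153.684°W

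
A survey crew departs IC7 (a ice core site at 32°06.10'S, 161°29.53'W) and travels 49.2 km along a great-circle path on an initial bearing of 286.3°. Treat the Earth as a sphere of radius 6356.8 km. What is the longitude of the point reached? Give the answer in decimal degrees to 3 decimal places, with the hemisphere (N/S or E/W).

IC7: φ = -32.10167°, λ = -161.49217°
δ = d/R = 49.2/6356.8 = 0.007740 rad
φ₂ = arcsin(sin φ₁ cos δ + cos φ₁ sin δ cos θ)
   = arcsin(-0.53142·0.99997 + 0.84711·0.00774·0.28067) = -31.97621°
λ₂ = λ₁ + atan2(sin θ sin δ cos φ₁, cos δ − sin φ₁ sin φ₂) = -161.99393°

161.994°W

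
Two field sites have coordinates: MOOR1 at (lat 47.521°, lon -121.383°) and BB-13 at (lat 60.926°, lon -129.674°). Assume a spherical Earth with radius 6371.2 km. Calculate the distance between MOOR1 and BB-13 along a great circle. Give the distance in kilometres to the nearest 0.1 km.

1582.1 km

Δφ = 13.4050°,  Δλ = -8.2910°
a = sin²(Δφ/2) + cos φ₁ cos φ₂ sin²(Δλ/2) = 0.015337
c = 2·arcsin(√a) = 0.248324 rad = 14.2279°
d = R·c = 6371.2 × 0.248324 = 1582.1 km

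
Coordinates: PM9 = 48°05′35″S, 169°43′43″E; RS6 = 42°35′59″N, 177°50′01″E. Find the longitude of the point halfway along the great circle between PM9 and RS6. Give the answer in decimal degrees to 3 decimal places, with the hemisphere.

173.978°E

PM9: φ = -48.09306°, λ = +169.72861°
RS6: φ = +42.59972°, λ = +177.83361°
Bx = cos φ₂ cos Δλ = 0.728748,  By = cos φ₂ sin Δλ = 0.103781
φₘ = atan2(sin φ₁ + sin φ₂, √((cos φ₁ + Bx)² + By²)) = -2.75352°
λₘ = λ₁ + atan2(By, cos φ₁ + Bx) = 173.97822°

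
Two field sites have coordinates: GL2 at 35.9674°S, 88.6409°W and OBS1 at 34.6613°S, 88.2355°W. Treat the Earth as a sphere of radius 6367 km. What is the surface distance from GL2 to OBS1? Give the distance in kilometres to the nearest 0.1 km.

Δφ = 1.3061°,  Δλ = 0.4054°
a = sin²(Δφ/2) + cos φ₁ cos φ₂ sin²(Δλ/2) = 0.000138
c = 2·arcsin(√a) = 0.023515 rad = 1.3473°
d = R·c = 6367 × 0.023515 = 149.7 km

149.7 km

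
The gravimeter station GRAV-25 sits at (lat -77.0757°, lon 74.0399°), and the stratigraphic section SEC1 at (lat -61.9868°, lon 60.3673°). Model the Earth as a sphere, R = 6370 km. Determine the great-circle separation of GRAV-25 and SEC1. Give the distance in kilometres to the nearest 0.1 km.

1748.9 km

Δφ = 15.0889°,  Δλ = -13.6726°
a = sin²(Δφ/2) + cos φ₁ cos φ₂ sin²(Δλ/2) = 0.018727
c = 2·arcsin(√a) = 0.274554 rad = 15.7308°
d = R·c = 6370 × 0.274554 = 1748.9 km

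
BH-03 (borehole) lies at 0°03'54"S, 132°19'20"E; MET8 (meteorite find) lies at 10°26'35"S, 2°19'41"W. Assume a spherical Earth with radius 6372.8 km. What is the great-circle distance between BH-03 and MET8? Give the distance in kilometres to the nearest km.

14871 km

BH-03: φ = -0.06500°, λ = +132.32222°
MET8: φ = -10.44306°, λ = -2.32806°
Δφ = -10.3781°,  Δλ = -134.6503°
a = sin²(Δφ/2) + cos φ₁ cos φ₂ sin²(Δλ/2) = 0.845465
c = 2·arcsin(√a) = 2.333572 rad = 133.7038°
d = R·c = 6372.8 × 2.333572 = 14871.4 km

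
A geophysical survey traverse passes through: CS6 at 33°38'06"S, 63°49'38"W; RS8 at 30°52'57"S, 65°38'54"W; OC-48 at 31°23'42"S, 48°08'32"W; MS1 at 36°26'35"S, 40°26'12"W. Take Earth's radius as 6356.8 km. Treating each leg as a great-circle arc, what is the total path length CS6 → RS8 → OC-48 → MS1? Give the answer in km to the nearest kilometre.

2915 km

CS6: φ = -33.63500°, λ = -63.82722°
RS8: φ = -30.88250°, λ = -65.64833°
OC-48: φ = -31.39500°, λ = -48.14222°
MS1: φ = -36.44306°, λ = -40.43667°
CS6→RS8: c = 0.055045 rad, d = 349.91 km
RS8→OC-48: c = 0.261394 rad, d = 1661.63 km
OC-48→MS1: c = 0.142100 rad, d = 903.30 km
Total = 349.91 + 1661.63 + 903.30 = 2914.84 km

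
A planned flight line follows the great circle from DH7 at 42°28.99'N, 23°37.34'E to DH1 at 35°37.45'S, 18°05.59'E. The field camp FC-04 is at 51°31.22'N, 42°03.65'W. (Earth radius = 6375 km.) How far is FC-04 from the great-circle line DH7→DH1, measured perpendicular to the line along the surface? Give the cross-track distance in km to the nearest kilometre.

4083 km

DH7: φ = +42.48317°, λ = +23.62233°
DH1: φ = -35.62417°, λ = +18.09317°
FC-04: φ = +51.52033°, λ = -42.06083°
δ₁₃ = central angle DH7→FC-04 = 0.770356 rad  (haversine)
θ₁₃ = bearing DH7→FC-04 = 305.487°,  θ₁₂ = bearing DH7→DH1 = 184.588°
dₓₜ = R·arcsin(sin δ₁₃ · sin(θ₁₃ − θ₁₂)) = 6375·arcsin(0.69639·sin(120.899°)) = 4082.853 km
|dₓₜ| = 4082.853 km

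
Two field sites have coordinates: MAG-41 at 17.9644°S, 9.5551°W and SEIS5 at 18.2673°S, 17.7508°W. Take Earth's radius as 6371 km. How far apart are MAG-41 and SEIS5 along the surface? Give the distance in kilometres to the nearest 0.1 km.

866.7 km

Δφ = -0.3029°,  Δλ = -8.1957°
a = sin²(Δφ/2) + cos φ₁ cos φ₂ sin²(Δλ/2) = 0.004620
c = 2·arcsin(√a) = 0.136043 rad = 7.7947°
d = R·c = 6371 × 0.136043 = 866.7 km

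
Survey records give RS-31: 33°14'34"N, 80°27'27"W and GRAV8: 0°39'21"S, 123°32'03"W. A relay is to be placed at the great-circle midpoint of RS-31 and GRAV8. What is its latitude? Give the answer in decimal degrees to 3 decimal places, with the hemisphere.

RS-31: φ = +33.24278°, λ = -80.45750°
GRAV8: φ = -0.65583°, λ = -123.53417°
Bx = cos φ₂ cos Δλ = 0.730393,  By = cos φ₂ sin Δλ = -0.682932
φₘ = atan2(sin φ₁ + sin φ₂, √((cos φ₁ + Bx)² + By²)) = 17.43466°
λₘ = λ₁ + atan2(By, cos φ₁ + Bx) = -104.00946°

17.435°N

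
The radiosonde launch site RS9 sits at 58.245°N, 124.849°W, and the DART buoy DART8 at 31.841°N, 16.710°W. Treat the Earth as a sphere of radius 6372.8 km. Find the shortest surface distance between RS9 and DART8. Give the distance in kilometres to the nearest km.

Δφ = -26.4040°,  Δλ = 108.1390°
a = sin²(Δφ/2) + cos φ₁ cos φ₂ sin²(Δλ/2) = 0.345299
c = 2·arcsin(√a) = 1.256233 rad = 71.9768°
d = R·c = 6372.8 × 1.256233 = 8005.7 km

8006 km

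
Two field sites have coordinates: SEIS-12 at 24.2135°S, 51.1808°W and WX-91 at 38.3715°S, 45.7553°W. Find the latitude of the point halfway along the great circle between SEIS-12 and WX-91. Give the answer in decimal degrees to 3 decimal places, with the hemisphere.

31.321°S

Bx = cos φ₂ cos Δλ = 0.780490,  By = cos φ₂ sin Δλ = 0.074129
φₘ = atan2(sin φ₁ + sin φ₂, √((cos φ₁ + Bx)² + By²)) = -31.32086°
λₘ = λ₁ + atan2(By, cos φ₁ + Bx) = -48.67297°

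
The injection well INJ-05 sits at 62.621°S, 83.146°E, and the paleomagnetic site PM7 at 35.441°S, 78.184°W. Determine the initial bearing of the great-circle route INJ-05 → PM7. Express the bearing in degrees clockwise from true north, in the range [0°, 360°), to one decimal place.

195.3°

Δλ = -161.3300°
y = sin Δλ · cos φ₂ = -0.260803
x = cos φ₁ sin φ₂ − sin φ₁ cos φ₂ cos Δλ = -0.952047
θ = atan2(y, x) = -164.6802° → 195.3198° (mod 360°)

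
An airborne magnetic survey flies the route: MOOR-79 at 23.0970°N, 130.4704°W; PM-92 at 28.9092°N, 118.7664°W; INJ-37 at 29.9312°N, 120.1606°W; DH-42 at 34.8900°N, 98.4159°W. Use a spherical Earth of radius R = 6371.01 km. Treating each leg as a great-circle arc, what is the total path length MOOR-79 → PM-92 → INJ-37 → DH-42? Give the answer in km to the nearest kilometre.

3621 km

MOOR-79→PM-92: c = 0.209584 rad, d = 1335.26 km
PM-92→INJ-37: c = 0.027702 rad, d = 176.49 km
INJ-37→DH-42: c = 0.331130 rad, d = 2109.63 km
Total = 1335.26 + 176.49 + 2109.63 = 3621.38 km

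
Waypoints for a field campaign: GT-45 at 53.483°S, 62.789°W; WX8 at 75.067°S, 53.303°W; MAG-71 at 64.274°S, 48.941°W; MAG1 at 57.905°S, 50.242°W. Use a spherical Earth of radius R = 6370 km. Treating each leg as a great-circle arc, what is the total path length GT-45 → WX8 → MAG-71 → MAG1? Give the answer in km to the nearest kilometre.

4358 km

GT-45→WX8: c = 0.382371 rad, d = 2435.71 km
WX8→MAG-71: c = 0.190096 rad, d = 1210.91 km
MAG-71→MAG1: c = 0.111695 rad, d = 711.50 km
Total = 2435.71 + 1210.91 + 711.50 = 4358.11 km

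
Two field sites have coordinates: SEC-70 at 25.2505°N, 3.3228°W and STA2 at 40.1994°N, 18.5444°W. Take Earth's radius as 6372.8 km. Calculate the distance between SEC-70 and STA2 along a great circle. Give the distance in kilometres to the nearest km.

Δφ = 14.9489°,  Δλ = -15.2216°
a = sin²(Δφ/2) + cos φ₁ cos φ₂ sin²(Δλ/2) = 0.029040
c = 2·arcsin(√a) = 0.342492 rad = 19.6234°
d = R·c = 6372.8 × 0.342492 = 2182.6 km

2183 km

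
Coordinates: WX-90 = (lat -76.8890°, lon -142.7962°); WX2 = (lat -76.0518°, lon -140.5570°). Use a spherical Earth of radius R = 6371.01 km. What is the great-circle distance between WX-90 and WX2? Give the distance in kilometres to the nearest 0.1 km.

109.8 km

Δφ = 0.8372°,  Δλ = 2.2392°
a = sin²(Δφ/2) + cos φ₁ cos φ₂ sin²(Δλ/2) = 0.000074
c = 2·arcsin(√a) = 0.017234 rad = 0.9874°
d = R·c = 6371.01 × 0.017234 = 109.8 km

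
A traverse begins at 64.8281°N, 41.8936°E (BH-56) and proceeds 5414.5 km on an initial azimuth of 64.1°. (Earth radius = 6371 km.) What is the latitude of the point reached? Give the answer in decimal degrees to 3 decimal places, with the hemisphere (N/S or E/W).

47.473°N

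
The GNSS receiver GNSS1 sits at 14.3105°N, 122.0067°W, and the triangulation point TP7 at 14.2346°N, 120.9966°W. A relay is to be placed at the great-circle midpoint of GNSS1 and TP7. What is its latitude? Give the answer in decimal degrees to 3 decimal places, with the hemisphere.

Bx = cos φ₂ cos Δλ = 0.969146,  By = cos φ₂ sin Δλ = 0.017087
φₘ = atan2(sin φ₁ + sin φ₂, √((cos φ₁ + Bx)² + By²)) = 14.27308°
λₘ = λ₁ + atan2(By, cos φ₁ + Bx) = -121.50156°

14.273°N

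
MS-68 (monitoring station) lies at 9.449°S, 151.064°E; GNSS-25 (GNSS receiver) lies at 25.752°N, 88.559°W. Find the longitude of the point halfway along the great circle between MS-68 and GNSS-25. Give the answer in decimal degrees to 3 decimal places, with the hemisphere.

153.282°W

Bx = cos φ₂ cos Δλ = -0.455464,  By = cos φ₂ sin Δλ = 0.777034
φₘ = atan2(sin φ₁ + sin φ₂, √((cos φ₁ + Bx)² + By²)) = 16.02502°
λₘ = λ₁ + atan2(By, cos φ₁ + Bx) = -153.28182°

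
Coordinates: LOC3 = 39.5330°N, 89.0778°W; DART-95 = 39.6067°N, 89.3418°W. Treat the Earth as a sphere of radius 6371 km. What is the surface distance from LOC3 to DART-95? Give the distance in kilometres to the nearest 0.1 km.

Δφ = 0.0737°,  Δλ = -0.2640°
a = sin²(Δφ/2) + cos φ₁ cos φ₂ sin²(Δλ/2) = 0.000004
c = 2·arcsin(√a) = 0.003778 rad = 0.2164°
d = R·c = 6371 × 0.003778 = 24.1 km

24.1 km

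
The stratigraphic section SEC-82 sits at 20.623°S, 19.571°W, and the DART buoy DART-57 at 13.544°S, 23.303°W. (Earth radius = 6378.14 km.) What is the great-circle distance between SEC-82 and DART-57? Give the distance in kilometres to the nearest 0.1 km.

Δφ = 7.0790°,  Δλ = -3.7320°
a = sin²(Δφ/2) + cos φ₁ cos φ₂ sin²(Δλ/2) = 0.004776
c = 2·arcsin(√a) = 0.138330 rad = 7.9257°
d = R·c = 6378.14 × 0.138330 = 882.3 km

882.3 km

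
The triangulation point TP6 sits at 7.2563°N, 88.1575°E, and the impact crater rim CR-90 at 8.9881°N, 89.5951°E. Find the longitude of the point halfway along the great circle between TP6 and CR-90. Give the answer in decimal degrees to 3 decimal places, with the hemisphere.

Bx = cos φ₂ cos Δλ = 0.987410,  By = cos φ₂ sin Δλ = 0.024780
φₘ = atan2(sin φ₁ + sin φ₂, √((cos φ₁ + Bx)² + By²)) = 8.12283°
λₘ = λ₁ + atan2(By, cos φ₁ + Bx) = 88.87475°

88.875°E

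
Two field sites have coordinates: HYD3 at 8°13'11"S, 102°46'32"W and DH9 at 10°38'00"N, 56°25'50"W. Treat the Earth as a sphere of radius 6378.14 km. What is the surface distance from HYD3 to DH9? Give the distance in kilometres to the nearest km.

5547 km

HYD3: φ = -8.21972°, λ = -102.77556°
DH9: φ = +10.63333°, λ = -56.43056°
Δφ = 18.8531°,  Δλ = 46.3450°
a = sin²(Δφ/2) + cos φ₁ cos φ₂ sin²(Δλ/2) = 0.177445
c = 2·arcsin(√a) = 0.869630 rad = 49.8261°
d = R·c = 6378.14 × 0.869630 = 5546.6 km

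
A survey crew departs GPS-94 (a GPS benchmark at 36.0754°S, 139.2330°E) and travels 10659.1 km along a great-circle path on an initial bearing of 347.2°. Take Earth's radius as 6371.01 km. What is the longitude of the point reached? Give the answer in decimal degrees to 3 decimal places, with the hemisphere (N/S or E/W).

δ = d/R = 10659.1/6371.01 = 1.673063 rad
φ₂ = arcsin(sin φ₁ cos δ + cos φ₁ sin δ cos θ)
   = arcsin(-0.58885·-0.10209 + 0.80824·0.99478·0.97515) = 57.58143°
λ₂ = λ₁ + atan2(sin θ sin δ cos φ₁, cos δ − sin φ₁ sin φ₂) = 114.95903°

114.959°E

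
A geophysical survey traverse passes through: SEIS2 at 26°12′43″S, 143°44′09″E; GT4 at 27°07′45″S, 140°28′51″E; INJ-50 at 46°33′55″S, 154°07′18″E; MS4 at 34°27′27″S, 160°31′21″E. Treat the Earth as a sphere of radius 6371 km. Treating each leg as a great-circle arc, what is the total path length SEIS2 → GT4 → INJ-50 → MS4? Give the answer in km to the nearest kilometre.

SEIS2: φ = -26.21194°, λ = +143.73583°
GT4: φ = -27.12917°, λ = +140.48083°
INJ-50: φ = -46.56528°, λ = +154.12167°
MS4: φ = -34.45750°, λ = +160.52250°
SEIS2→GT4: c = 0.053228 rad, d = 339.12 km
GT4→INJ-50: c = 0.387772 rad, d = 2470.50 km
INJ-50→MS4: c = 0.227555 rad, d = 1449.75 km
Total = 339.12 + 2470.50 + 1449.75 = 4259.36 km

4259 km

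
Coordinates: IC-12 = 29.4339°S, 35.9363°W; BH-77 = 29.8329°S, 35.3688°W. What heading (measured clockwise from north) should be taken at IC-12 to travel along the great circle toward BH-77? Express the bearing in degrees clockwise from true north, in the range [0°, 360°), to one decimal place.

129.1°

Δλ = 0.5675°
y = sin Δλ · cos φ₂ = 0.008592
x = cos φ₁ sin φ₂ − sin φ₁ cos φ₂ cos Δλ = -0.006985
θ = atan2(y, x) = 129.1087° → 129.1087° (mod 360°)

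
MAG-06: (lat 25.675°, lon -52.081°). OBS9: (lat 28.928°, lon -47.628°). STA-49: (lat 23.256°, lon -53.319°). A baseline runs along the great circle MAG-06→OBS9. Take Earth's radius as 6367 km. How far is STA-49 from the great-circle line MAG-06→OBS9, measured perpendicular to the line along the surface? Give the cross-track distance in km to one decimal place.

δ₁₃ = central angle MAG-06→STA-49 = 0.046575 rad  (haversine)
θ₁₃ = bearing MAG-06→STA-49 = 205.236°,  θ₁₂ = bearing MAG-06→OBS9 = 49.572°
dₓₜ = R·arcsin(sin δ₁₃ · sin(θ₁₃ − θ₁₂)) = 6367·arcsin(0.04656·sin(155.664°)) = 122.164 km
|dₓₜ| = 122.164 km

122.2 km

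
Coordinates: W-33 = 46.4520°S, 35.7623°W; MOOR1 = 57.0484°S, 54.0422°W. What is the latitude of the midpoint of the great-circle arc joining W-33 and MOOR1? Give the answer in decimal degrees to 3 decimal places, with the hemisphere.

52.101°S

Bx = cos φ₂ cos Δλ = 0.516481,  By = cos φ₂ sin Δλ = -0.170609
φₘ = atan2(sin φ₁ + sin φ₂, √((cos φ₁ + Bx)² + By²)) = -52.10064°
λₘ = λ₁ + atan2(By, cos φ₁ + Bx) = -43.81798°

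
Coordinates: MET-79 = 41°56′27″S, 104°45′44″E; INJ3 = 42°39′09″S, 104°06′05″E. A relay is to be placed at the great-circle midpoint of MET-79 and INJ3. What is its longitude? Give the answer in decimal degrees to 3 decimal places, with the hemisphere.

104.434°E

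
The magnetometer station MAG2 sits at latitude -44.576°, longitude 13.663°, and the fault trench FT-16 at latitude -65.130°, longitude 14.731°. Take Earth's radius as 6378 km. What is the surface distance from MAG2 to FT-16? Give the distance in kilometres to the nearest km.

Δφ = -20.5540°,  Δλ = 1.0680°
a = sin²(Δφ/2) + cos φ₁ cos φ₂ sin²(Δλ/2) = 0.031855
c = 2·arcsin(√a) = 0.358883 rad = 20.5625°
d = R·c = 6378 × 0.358883 = 2289.0 km

2289 km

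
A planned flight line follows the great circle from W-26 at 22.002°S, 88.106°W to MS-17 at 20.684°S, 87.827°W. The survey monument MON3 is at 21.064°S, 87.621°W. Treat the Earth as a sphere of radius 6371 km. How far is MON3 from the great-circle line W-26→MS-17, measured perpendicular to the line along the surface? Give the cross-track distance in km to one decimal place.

29.1 km

δ₁₃ = central angle W-26→MON3 = 0.018166 rad  (haversine)
θ₁₃ = bearing W-26→MON3 = 25.776°,  θ₁₂ = bearing W-26→MS-17 = 11.205°
dₓₜ = R·arcsin(sin δ₁₃ · sin(θ₁₃ − θ₁₂)) = 6371·arcsin(0.01817·sin(14.571°)) = 29.115 km
|dₓₜ| = 29.115 km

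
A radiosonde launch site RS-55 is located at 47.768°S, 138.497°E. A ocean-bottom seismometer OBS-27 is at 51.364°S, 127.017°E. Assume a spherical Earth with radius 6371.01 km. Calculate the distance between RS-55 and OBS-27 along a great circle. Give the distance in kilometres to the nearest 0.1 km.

918.1 km

Δφ = -3.5960°,  Δλ = -11.4800°
a = sin²(Δφ/2) + cos φ₁ cos φ₂ sin²(Δλ/2) = 0.005182
c = 2·arcsin(√a) = 0.144101 rad = 8.2564°
d = R·c = 6371.01 × 0.144101 = 918.1 km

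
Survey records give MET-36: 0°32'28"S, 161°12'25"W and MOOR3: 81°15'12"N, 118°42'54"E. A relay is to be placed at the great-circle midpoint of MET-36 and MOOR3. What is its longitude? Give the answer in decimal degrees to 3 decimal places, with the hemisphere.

MET-36: φ = -0.54111°, λ = -161.20694°
MOOR3: φ = +81.25333°, λ = +118.71500°
Bx = cos φ₂ cos Δλ = 0.026202,  By = cos φ₂ sin Δλ = -0.149791
φₘ = atan2(sin φ₁ + sin φ₂, √((cos φ₁ + Bx)² + By²)) = 43.34902°
λₘ = λ₁ + atan2(By, cos φ₁ + Bx) = -169.51194°

169.512°W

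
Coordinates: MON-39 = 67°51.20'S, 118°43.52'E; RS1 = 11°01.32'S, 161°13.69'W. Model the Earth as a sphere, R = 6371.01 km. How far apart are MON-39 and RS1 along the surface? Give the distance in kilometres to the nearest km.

MON-39: φ = -67.85333°, λ = +118.72533°
RS1: φ = -11.02200°, λ = -161.22817°
Δφ = 56.8313°,  Δλ = 80.0465°
a = sin²(Δφ/2) + cos φ₁ cos φ₂ sin²(Δλ/2) = 0.379481
c = 2·arcsin(√a) = 1.327360 rad = 76.0521°
d = R·c = 6371.01 × 1.327360 = 8456.6 km

8457 km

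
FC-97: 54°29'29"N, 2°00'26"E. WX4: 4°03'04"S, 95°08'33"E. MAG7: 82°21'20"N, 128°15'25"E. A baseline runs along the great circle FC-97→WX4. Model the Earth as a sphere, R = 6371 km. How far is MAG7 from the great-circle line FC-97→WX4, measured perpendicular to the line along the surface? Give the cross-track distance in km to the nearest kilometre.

4419 km

FC-97: φ = +54.49139°, λ = +2.00722°
WX4: φ = -4.05111°, λ = +95.14250°
MAG7: φ = +82.35556°, λ = +128.25694°
δ₁₃ = central angle FC-97→MAG7 = 0.705779 rad  (haversine)
θ₁₃ = bearing FC-97→MAG7 = 9.520°,  θ₁₂ = bearing FC-97→WX4 = 89.806°
dₓₜ = R·arcsin(sin δ₁₃ · sin(θ₁₃ − θ₁₂)) = 6371·arcsin(0.64863·sin(-80.286°)) = -4419.063 km
|dₓₜ| = 4419.063 km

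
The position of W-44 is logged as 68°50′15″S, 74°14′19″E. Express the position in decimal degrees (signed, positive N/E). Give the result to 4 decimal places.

-68.8375°, +74.2386°

lat: 68.8375° S → -68.8375°
lon: 74.2386° E → +74.2386°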